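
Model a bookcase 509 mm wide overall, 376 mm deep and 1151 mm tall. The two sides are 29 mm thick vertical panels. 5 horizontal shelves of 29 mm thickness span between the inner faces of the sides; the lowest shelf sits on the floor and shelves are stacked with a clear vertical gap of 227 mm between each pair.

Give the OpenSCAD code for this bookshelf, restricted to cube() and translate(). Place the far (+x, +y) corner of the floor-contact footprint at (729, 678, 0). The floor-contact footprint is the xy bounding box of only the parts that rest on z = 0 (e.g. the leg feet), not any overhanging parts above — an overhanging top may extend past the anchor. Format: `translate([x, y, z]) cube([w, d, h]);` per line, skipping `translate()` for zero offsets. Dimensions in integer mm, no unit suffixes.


translate([220, 302, 0]) cube([29, 376, 1151]);
translate([700, 302, 0]) cube([29, 376, 1151]);
translate([249, 302, 0]) cube([451, 376, 29]);
translate([249, 302, 256]) cube([451, 376, 29]);
translate([249, 302, 512]) cube([451, 376, 29]);
translate([249, 302, 768]) cube([451, 376, 29]);
translate([249, 302, 1024]) cube([451, 376, 29]);


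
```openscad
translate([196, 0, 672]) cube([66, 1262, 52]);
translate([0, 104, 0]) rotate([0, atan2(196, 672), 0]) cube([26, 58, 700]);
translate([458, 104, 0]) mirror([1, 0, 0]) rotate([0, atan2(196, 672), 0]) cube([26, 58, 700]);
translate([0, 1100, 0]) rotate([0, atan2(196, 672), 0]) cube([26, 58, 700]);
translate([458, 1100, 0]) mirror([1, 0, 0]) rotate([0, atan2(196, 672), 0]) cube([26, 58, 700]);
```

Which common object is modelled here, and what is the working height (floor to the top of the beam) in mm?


A sawhorse. The overall height is 724 mm.

A beam across two mirrored pairs of raked legs — a sawhorse. The beam's underside is at z = 672 (matching the legs' vertical rise in atan2(196, 672)) and the beam is 52 mm tall, so its top is at 672 + 52 = 724 mm. The raked legs top out at the beam's underside, so that is the highest point.


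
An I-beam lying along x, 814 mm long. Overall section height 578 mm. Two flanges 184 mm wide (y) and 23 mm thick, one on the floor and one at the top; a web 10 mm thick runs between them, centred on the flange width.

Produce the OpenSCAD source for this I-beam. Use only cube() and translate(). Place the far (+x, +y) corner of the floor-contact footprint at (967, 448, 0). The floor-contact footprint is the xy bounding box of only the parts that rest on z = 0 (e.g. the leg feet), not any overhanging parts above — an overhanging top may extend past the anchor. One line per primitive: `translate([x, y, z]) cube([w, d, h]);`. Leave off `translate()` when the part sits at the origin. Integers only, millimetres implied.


translate([153, 264, 0]) cube([814, 184, 23]);
translate([153, 351, 23]) cube([814, 10, 532]);
translate([153, 264, 555]) cube([814, 184, 23]);


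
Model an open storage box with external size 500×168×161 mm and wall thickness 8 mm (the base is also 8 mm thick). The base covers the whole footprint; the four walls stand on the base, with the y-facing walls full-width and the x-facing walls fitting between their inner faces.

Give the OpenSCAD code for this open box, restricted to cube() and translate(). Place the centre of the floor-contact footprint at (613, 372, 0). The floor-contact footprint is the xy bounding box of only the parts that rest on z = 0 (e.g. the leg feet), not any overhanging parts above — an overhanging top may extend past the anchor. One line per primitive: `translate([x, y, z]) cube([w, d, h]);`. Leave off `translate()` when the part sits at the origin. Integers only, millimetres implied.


translate([363, 288, 0]) cube([500, 168, 8]);
translate([363, 288, 8]) cube([500, 8, 153]);
translate([363, 448, 8]) cube([500, 8, 153]);
translate([363, 296, 8]) cube([8, 152, 153]);
translate([855, 296, 8]) cube([8, 152, 153]);


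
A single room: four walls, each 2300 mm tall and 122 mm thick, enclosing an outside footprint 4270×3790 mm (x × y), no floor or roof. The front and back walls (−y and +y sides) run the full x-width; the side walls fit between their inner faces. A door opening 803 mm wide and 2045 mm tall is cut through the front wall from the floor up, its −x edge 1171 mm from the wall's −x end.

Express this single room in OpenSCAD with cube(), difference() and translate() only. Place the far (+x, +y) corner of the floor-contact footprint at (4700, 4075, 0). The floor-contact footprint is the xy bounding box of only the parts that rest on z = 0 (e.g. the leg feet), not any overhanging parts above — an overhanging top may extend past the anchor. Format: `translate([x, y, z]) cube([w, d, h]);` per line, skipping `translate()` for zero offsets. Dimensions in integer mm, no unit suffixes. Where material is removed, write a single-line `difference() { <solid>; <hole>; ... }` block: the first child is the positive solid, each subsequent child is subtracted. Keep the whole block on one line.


difference() { translate([430, 285, 0]) cube([4270, 122, 2300]); translate([1601, 285, 0]) cube([803, 122, 2045]); }
translate([430, 3953, 0]) cube([4270, 122, 2300]);
translate([430, 407, 0]) cube([122, 3546, 2300]);
translate([4578, 407, 0]) cube([122, 3546, 2300]);


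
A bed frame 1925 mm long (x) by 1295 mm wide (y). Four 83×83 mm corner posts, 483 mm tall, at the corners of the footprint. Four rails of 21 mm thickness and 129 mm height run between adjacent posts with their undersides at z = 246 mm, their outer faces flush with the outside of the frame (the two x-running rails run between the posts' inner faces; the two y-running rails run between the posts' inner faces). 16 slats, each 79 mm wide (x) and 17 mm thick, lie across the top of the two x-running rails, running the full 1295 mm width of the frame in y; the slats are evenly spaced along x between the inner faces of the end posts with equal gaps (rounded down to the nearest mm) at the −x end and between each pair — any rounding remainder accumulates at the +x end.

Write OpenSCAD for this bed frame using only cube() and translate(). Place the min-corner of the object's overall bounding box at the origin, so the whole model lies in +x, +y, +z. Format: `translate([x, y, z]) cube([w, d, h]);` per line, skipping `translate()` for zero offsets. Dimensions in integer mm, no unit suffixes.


// slat z = rail_z + rail_h = 246 + 129 = 375
// slat gap = ⌊(1759 − 16·79) / 17⌋ = 29
cube([83, 83, 483]);
translate([0, 1212, 0]) cube([83, 83, 483]);
translate([1842, 0, 0]) cube([83, 83, 483]);
translate([1842, 1212, 0]) cube([83, 83, 483]);
translate([83, 0, 246]) cube([1759, 21, 129]);
translate([83, 1274, 246]) cube([1759, 21, 129]);
translate([0, 83, 246]) cube([21, 1129, 129]);
translate([1904, 83, 246]) cube([21, 1129, 129]);
translate([112, 0, 375]) cube([79, 1295, 17]);
translate([220, 0, 375]) cube([79, 1295, 17]);
translate([328, 0, 375]) cube([79, 1295, 17]);
translate([436, 0, 375]) cube([79, 1295, 17]);
translate([544, 0, 375]) cube([79, 1295, 17]);
translate([652, 0, 375]) cube([79, 1295, 17]);
translate([760, 0, 375]) cube([79, 1295, 17]);
translate([868, 0, 375]) cube([79, 1295, 17]);
translate([976, 0, 375]) cube([79, 1295, 17]);
translate([1084, 0, 375]) cube([79, 1295, 17]);
translate([1192, 0, 375]) cube([79, 1295, 17]);
translate([1300, 0, 375]) cube([79, 1295, 17]);
translate([1408, 0, 375]) cube([79, 1295, 17]);
translate([1516, 0, 375]) cube([79, 1295, 17]);
translate([1624, 0, 375]) cube([79, 1295, 17]);
translate([1732, 0, 375]) cube([79, 1295, 17]);


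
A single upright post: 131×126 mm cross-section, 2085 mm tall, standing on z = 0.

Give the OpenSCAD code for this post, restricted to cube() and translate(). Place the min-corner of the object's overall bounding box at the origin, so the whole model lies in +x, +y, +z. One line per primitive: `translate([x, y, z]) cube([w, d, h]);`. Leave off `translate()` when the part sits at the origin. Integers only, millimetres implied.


cube([131, 126, 2085]);


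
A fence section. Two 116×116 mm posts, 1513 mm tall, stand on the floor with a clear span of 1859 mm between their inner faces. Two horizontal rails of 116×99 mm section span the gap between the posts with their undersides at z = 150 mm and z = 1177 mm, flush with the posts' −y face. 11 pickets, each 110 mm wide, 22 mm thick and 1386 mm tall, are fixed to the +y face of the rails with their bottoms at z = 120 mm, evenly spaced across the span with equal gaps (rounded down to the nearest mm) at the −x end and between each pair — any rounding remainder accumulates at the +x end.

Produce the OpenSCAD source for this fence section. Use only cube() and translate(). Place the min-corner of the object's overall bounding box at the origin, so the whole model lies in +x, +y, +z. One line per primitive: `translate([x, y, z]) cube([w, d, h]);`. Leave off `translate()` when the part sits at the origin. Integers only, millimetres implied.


cube([116, 116, 1513]);
translate([1975, 0, 0]) cube([116, 116, 1513]);
translate([116, 0, 150]) cube([1859, 116, 99]);
translate([116, 0, 1177]) cube([1859, 116, 99]);
translate([170, 116, 120]) cube([110, 22, 1386]);
translate([334, 116, 120]) cube([110, 22, 1386]);
translate([498, 116, 120]) cube([110, 22, 1386]);
translate([662, 116, 120]) cube([110, 22, 1386]);
translate([826, 116, 120]) cube([110, 22, 1386]);
translate([990, 116, 120]) cube([110, 22, 1386]);
translate([1154, 116, 120]) cube([110, 22, 1386]);
translate([1318, 116, 120]) cube([110, 22, 1386]);
translate([1482, 116, 120]) cube([110, 22, 1386]);
translate([1646, 116, 120]) cube([110, 22, 1386]);
translate([1810, 116, 120]) cube([110, 22, 1386]);


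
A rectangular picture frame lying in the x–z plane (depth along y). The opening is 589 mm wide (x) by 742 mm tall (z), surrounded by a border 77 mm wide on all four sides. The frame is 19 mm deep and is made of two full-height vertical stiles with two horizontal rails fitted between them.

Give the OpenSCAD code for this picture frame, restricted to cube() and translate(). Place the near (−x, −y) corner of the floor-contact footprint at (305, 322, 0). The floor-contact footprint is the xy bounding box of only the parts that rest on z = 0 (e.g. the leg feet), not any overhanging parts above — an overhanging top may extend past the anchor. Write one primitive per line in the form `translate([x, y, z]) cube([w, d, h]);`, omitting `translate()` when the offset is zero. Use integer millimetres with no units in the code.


translate([305, 322, 0]) cube([77, 19, 896]);
translate([971, 322, 0]) cube([77, 19, 896]);
translate([382, 322, 0]) cube([589, 19, 77]);
translate([382, 322, 819]) cube([589, 19, 77]);


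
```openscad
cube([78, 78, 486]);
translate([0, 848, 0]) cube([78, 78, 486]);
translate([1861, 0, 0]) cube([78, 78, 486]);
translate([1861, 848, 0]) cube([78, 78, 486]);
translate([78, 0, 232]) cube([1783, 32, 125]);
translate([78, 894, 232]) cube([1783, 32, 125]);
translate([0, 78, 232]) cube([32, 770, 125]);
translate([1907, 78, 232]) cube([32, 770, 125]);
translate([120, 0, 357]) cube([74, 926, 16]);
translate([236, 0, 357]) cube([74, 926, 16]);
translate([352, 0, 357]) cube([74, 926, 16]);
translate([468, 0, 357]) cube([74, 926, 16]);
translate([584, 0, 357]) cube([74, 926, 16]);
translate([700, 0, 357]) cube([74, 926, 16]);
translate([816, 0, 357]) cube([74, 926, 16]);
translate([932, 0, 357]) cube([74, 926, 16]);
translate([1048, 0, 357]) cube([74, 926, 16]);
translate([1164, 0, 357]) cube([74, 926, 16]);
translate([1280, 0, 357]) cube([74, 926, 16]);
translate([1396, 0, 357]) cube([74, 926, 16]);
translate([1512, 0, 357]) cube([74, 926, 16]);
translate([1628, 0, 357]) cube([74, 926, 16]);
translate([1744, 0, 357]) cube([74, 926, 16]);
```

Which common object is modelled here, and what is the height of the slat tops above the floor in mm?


A bed frame. The slat-top height is 373 mm.

Four posts, four rails, and a row of slats — a bed frame. Slats sit on the rails at z = 232 + 125 = 357; with slat thickness 16, the top is 373 mm.


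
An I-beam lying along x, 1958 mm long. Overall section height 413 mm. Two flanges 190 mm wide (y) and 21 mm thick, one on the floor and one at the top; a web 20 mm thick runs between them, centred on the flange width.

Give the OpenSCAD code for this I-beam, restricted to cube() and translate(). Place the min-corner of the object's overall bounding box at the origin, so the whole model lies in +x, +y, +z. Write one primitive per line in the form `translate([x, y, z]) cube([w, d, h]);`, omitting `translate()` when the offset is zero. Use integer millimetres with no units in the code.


cube([1958, 190, 21]);
translate([0, 85, 21]) cube([1958, 20, 371]);
translate([0, 0, 392]) cube([1958, 190, 21]);


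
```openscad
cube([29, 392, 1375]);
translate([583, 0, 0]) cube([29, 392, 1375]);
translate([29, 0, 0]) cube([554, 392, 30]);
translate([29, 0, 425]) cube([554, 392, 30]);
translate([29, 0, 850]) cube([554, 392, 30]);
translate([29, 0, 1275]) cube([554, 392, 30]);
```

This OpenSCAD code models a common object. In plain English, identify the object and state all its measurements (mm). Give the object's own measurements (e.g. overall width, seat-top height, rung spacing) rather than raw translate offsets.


An open bookshelf. Two side panels, each 29 mm thick, 392 mm deep and 1375 mm tall, stand 612 mm apart (outside-to-outside). Between them sit 4 shelves, each 30 mm thick and 392 mm deep, spanning the full gap between the sides. The bottom shelf rests on the floor (its underside at z = 0) and the clear gap between one shelf's top and the next shelf's underside is 395 mm.


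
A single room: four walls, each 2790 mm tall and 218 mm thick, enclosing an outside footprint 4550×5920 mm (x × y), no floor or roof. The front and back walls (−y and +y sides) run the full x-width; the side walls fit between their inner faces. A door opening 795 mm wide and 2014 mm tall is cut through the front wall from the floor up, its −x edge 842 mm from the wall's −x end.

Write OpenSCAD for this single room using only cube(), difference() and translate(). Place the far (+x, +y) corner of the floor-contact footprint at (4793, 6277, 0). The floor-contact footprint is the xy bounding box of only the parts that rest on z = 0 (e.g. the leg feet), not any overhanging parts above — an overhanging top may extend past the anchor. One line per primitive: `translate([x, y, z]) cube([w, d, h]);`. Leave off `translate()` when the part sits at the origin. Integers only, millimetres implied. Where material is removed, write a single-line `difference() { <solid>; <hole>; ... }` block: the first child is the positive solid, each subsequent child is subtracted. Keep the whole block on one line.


difference() { translate([243, 357, 0]) cube([4550, 218, 2790]); translate([1085, 357, 0]) cube([795, 218, 2014]); }
translate([243, 6059, 0]) cube([4550, 218, 2790]);
translate([243, 575, 0]) cube([218, 5484, 2790]);
translate([4575, 575, 0]) cube([218, 5484, 2790]);


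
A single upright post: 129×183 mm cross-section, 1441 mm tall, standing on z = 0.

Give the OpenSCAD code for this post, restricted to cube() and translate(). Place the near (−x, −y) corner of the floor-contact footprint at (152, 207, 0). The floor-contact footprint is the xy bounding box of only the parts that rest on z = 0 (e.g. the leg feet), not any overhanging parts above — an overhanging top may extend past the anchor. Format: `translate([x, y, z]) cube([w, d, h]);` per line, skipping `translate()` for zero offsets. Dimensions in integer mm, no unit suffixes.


translate([152, 207, 0]) cube([129, 183, 1441]);


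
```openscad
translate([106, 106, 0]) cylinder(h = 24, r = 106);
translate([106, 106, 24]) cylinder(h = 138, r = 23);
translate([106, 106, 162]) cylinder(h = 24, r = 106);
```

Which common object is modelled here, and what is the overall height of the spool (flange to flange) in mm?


A spool. The overall height is 186 mm.

Three coaxial cylinders, large–small–large — a spool. Two 24 mm flanges and a 138 mm core give 24 + 138 + 24 = 186 mm.


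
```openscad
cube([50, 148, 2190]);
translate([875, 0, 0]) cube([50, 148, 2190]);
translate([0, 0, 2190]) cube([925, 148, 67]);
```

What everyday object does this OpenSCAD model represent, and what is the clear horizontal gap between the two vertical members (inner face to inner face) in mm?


A door frame. The clear opening width is 825 mm.

Two 2190 mm tall posts with a header on top — a door frame. The left jamb is 50 mm wide at x = 0; the right jamb starts at x = 875. The clear opening is 875 − 50 = 825 mm.


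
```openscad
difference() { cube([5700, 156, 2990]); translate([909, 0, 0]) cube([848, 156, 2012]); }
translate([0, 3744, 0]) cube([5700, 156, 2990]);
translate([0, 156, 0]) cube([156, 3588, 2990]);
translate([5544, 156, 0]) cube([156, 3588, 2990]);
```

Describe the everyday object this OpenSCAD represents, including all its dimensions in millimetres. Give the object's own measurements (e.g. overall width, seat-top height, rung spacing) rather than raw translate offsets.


A single room: four walls, each 2990 mm tall and 156 mm thick, enclosing an outside footprint 5700×3900 mm (x × y), no floor or roof. The front and back walls (−y and +y sides) run the full x-width; the side walls fit between their inner faces. A door opening 848 mm wide and 2012 mm tall is cut through the front wall from the floor up, its −x edge 909 mm from the wall's −x end.


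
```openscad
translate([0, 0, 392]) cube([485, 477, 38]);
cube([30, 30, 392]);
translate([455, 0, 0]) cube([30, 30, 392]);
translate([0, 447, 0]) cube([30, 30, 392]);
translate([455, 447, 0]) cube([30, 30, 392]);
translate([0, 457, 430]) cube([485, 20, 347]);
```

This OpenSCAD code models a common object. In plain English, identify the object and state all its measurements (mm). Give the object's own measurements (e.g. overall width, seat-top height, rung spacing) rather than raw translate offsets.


A chair. The seat is a 485×477×38 mm slab with its top at z = 430 mm, on four 30×30 mm corner legs (flush with the seat edges, standing on z = 0). A flat backrest 20 mm thick, 347 mm tall, spans the full seat width and rises from the seat top along its +y edge, rear face flush with the rear of the seat.


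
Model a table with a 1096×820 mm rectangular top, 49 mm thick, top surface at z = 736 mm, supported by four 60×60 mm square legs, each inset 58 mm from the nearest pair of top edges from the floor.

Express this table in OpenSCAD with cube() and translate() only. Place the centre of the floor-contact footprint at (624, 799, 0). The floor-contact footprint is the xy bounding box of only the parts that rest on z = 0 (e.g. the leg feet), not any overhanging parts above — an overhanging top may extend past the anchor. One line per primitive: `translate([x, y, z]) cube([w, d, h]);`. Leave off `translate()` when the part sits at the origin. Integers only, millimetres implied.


// leg_h = 736 - 49 = 687
translate([76, 389, 687]) cube([1096, 820, 49]);
translate([134, 447, 0]) cube([60, 60, 687]);
translate([1054, 447, 0]) cube([60, 60, 687]);
translate([134, 1091, 0]) cube([60, 60, 687]);
translate([1054, 1091, 0]) cube([60, 60, 687]);


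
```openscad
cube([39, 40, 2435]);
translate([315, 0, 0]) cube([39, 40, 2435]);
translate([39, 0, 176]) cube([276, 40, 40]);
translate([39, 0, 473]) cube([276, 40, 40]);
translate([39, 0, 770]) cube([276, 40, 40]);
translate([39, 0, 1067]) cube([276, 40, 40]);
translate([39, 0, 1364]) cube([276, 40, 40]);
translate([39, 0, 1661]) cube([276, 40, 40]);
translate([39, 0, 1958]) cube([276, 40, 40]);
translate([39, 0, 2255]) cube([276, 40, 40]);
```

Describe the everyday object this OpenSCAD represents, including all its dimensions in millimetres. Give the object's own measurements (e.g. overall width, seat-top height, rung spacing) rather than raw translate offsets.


A straight ladder. Two 39×40 mm vertical rails, 2435 mm tall, stand 354 mm apart (outside-to-outside) with their front faces coplanar on the −y side. 8 rungs, each 40 mm deep and 40 mm tall, span between the inner faces of the rails, front faces flush with the rails. The lowest rung's underside is at z = 176 mm and rungs are spaced 297 mm apart (underside to underside).


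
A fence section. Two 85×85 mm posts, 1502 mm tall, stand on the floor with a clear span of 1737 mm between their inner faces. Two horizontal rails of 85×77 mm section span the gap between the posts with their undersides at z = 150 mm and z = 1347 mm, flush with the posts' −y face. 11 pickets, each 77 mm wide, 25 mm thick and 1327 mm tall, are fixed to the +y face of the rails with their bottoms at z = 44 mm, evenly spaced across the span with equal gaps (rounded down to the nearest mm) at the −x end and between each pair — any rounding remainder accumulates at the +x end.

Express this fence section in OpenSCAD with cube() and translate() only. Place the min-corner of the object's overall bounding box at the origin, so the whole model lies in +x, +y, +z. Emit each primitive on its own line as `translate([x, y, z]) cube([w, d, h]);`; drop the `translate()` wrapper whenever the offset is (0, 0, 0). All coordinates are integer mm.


cube([85, 85, 1502]);
translate([1822, 0, 0]) cube([85, 85, 1502]);
translate([85, 0, 150]) cube([1737, 85, 77]);
translate([85, 0, 1347]) cube([1737, 85, 77]);
translate([159, 85, 44]) cube([77, 25, 1327]);
translate([310, 85, 44]) cube([77, 25, 1327]);
translate([461, 85, 44]) cube([77, 25, 1327]);
translate([612, 85, 44]) cube([77, 25, 1327]);
translate([763, 85, 44]) cube([77, 25, 1327]);
translate([914, 85, 44]) cube([77, 25, 1327]);
translate([1065, 85, 44]) cube([77, 25, 1327]);
translate([1216, 85, 44]) cube([77, 25, 1327]);
translate([1367, 85, 44]) cube([77, 25, 1327]);
translate([1518, 85, 44]) cube([77, 25, 1327]);
translate([1669, 85, 44]) cube([77, 25, 1327]);


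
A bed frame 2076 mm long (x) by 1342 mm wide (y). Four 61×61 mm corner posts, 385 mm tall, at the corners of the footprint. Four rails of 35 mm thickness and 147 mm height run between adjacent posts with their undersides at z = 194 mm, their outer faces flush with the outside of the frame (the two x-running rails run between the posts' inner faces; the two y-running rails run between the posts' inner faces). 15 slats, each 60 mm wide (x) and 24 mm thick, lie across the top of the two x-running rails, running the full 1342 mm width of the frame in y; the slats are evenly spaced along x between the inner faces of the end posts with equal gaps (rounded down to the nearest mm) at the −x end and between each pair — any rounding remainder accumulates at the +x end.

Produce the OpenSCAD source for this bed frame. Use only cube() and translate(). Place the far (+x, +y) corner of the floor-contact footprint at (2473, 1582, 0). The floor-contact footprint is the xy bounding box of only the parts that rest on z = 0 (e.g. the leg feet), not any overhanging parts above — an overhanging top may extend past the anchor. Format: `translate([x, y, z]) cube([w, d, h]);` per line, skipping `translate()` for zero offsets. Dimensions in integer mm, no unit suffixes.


translate([397, 240, 0]) cube([61, 61, 385]);
translate([397, 1521, 0]) cube([61, 61, 385]);
translate([2412, 240, 0]) cube([61, 61, 385]);
translate([2412, 1521, 0]) cube([61, 61, 385]);
translate([458, 240, 194]) cube([1954, 35, 147]);
translate([458, 1547, 194]) cube([1954, 35, 147]);
translate([397, 301, 194]) cube([35, 1220, 147]);
translate([2438, 301, 194]) cube([35, 1220, 147]);
translate([523, 240, 341]) cube([60, 1342, 24]);
translate([648, 240, 341]) cube([60, 1342, 24]);
translate([773, 240, 341]) cube([60, 1342, 24]);
translate([898, 240, 341]) cube([60, 1342, 24]);
translate([1023, 240, 341]) cube([60, 1342, 24]);
translate([1148, 240, 341]) cube([60, 1342, 24]);
translate([1273, 240, 341]) cube([60, 1342, 24]);
translate([1398, 240, 341]) cube([60, 1342, 24]);
translate([1523, 240, 341]) cube([60, 1342, 24]);
translate([1648, 240, 341]) cube([60, 1342, 24]);
translate([1773, 240, 341]) cube([60, 1342, 24]);
translate([1898, 240, 341]) cube([60, 1342, 24]);
translate([2023, 240, 341]) cube([60, 1342, 24]);
translate([2148, 240, 341]) cube([60, 1342, 24]);
translate([2273, 240, 341]) cube([60, 1342, 24]);


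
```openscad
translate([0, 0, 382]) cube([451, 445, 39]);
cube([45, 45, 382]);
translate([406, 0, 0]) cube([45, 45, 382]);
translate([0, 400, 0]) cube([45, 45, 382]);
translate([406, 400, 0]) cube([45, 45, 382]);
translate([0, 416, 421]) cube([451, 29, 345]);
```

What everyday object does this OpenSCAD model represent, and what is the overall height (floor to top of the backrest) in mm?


A chair. The overall height is 766 mm.

A slab on four corner posts with a tall panel at the back — a chair. The seat slab sits at z = 382 with thickness 39, and the 345 mm backrest starts at the seat top, so the overall height is 382 + 39 + 345 = 766 mm.


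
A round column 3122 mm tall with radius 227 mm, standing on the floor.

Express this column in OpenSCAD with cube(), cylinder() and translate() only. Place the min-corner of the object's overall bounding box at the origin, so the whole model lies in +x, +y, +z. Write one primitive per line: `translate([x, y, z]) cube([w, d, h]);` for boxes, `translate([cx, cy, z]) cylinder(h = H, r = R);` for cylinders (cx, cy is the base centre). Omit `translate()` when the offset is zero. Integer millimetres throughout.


translate([227, 227, 0]) cylinder(h = 3122, r = 227);


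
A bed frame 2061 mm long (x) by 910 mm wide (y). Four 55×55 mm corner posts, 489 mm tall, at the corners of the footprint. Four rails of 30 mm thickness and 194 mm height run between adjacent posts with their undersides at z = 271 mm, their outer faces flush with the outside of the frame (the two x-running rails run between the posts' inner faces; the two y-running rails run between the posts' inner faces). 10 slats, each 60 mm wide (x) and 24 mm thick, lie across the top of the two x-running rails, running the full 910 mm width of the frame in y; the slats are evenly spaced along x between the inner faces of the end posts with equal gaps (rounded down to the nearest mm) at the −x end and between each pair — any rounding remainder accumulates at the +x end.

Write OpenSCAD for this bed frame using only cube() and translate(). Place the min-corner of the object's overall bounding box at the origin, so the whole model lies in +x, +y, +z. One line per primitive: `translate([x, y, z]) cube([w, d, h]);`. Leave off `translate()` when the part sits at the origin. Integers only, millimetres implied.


cube([55, 55, 489]);
translate([0, 855, 0]) cube([55, 55, 489]);
translate([2006, 0, 0]) cube([55, 55, 489]);
translate([2006, 855, 0]) cube([55, 55, 489]);
translate([55, 0, 271]) cube([1951, 30, 194]);
translate([55, 880, 271]) cube([1951, 30, 194]);
translate([0, 55, 271]) cube([30, 800, 194]);
translate([2031, 55, 271]) cube([30, 800, 194]);
translate([177, 0, 465]) cube([60, 910, 24]);
translate([359, 0, 465]) cube([60, 910, 24]);
translate([541, 0, 465]) cube([60, 910, 24]);
translate([723, 0, 465]) cube([60, 910, 24]);
translate([905, 0, 465]) cube([60, 910, 24]);
translate([1087, 0, 465]) cube([60, 910, 24]);
translate([1269, 0, 465]) cube([60, 910, 24]);
translate([1451, 0, 465]) cube([60, 910, 24]);
translate([1633, 0, 465]) cube([60, 910, 24]);
translate([1815, 0, 465]) cube([60, 910, 24]);


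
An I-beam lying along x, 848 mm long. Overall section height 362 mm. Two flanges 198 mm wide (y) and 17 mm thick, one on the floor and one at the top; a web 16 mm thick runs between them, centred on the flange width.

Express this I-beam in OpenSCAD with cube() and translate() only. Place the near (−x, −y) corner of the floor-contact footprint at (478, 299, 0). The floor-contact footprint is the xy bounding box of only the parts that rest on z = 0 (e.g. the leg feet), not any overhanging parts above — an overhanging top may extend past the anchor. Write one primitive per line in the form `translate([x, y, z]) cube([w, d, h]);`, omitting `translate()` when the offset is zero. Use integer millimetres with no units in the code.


translate([478, 299, 0]) cube([848, 198, 17]);
translate([478, 390, 17]) cube([848, 16, 328]);
translate([478, 299, 345]) cube([848, 198, 17]);


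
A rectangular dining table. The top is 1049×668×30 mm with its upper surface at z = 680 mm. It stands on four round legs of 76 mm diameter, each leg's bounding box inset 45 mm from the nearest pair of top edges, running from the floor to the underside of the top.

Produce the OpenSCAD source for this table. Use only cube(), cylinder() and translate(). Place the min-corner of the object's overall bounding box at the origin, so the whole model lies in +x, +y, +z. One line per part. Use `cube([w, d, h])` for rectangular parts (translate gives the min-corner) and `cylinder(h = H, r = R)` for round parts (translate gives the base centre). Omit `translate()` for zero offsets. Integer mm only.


translate([0, 0, 650]) cube([1049, 668, 30]);
translate([83, 83, 0]) cylinder(h = 650, r = 38);
translate([966, 83, 0]) cylinder(h = 650, r = 38);
translate([83, 585, 0]) cylinder(h = 650, r = 38);
translate([966, 585, 0]) cylinder(h = 650, r = 38);


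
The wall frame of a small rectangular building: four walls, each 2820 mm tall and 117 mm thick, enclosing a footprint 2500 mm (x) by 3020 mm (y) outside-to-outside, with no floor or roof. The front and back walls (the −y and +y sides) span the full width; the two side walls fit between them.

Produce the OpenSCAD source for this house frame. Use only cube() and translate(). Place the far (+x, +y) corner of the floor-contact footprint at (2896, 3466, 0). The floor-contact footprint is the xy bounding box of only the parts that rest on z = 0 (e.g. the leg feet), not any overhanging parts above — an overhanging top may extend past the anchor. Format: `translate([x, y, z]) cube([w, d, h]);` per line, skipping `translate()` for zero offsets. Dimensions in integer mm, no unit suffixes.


translate([396, 446, 0]) cube([2500, 117, 2820]);
translate([396, 3349, 0]) cube([2500, 117, 2820]);
translate([396, 563, 0]) cube([117, 2786, 2820]);
translate([2779, 563, 0]) cube([117, 2786, 2820]);


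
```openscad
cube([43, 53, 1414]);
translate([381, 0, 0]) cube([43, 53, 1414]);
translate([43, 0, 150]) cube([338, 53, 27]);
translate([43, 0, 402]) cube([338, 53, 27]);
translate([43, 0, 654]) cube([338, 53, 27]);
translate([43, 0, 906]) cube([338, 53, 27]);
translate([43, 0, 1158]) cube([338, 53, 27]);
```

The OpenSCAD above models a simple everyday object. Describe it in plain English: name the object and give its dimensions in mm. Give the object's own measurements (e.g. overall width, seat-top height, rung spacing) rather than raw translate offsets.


A straight ladder. Two 43×53 mm vertical rails, 1414 mm tall, stand 424 mm apart (outside-to-outside) with their front faces coplanar on the −y side. 5 rungs, each 53 mm deep and 27 mm tall, span between the inner faces of the rails, front faces flush with the rails. The lowest rung's underside is at z = 150 mm and rungs are spaced 252 mm apart (underside to underside).


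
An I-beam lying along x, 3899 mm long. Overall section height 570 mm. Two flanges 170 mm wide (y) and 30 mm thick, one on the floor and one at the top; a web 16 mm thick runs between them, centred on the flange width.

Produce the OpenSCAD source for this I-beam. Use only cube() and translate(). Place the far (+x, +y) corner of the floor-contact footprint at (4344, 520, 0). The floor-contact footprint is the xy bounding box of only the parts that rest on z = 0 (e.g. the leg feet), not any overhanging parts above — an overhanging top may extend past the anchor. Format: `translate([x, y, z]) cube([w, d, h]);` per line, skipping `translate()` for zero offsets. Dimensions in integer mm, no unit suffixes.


translate([445, 350, 0]) cube([3899, 170, 30]);
translate([445, 427, 30]) cube([3899, 16, 510]);
translate([445, 350, 540]) cube([3899, 170, 30]);


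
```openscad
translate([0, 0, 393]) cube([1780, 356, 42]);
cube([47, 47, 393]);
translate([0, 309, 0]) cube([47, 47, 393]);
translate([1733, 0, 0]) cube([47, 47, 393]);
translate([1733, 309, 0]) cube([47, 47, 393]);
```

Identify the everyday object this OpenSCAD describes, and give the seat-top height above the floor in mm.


A bench. The seat-top height is 435 mm.

A long slab on four corner posts — a bench. The slab sits at z = 393 with thickness 42, so the top is 393 + 42 = 435 mm.


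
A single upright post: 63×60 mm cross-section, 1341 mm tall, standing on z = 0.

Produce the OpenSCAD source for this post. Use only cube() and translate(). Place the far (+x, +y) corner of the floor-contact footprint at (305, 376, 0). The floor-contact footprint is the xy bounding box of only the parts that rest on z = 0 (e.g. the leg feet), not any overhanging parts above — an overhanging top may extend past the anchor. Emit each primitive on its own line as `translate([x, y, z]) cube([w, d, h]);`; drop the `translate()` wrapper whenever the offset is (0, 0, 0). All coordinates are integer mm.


translate([242, 316, 0]) cube([63, 60, 1341]);


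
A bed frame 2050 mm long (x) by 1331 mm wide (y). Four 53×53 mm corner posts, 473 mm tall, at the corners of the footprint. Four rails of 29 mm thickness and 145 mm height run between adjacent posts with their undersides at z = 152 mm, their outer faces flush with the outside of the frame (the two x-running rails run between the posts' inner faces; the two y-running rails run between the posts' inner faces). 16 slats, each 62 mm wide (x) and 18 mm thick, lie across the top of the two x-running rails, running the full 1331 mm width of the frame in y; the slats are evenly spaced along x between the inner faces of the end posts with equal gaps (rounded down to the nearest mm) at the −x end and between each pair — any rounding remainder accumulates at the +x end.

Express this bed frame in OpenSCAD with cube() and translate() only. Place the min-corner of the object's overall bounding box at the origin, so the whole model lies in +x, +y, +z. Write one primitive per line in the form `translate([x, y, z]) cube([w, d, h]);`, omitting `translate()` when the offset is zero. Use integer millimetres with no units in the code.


cube([53, 53, 473]);
translate([0, 1278, 0]) cube([53, 53, 473]);
translate([1997, 0, 0]) cube([53, 53, 473]);
translate([1997, 1278, 0]) cube([53, 53, 473]);
translate([53, 0, 152]) cube([1944, 29, 145]);
translate([53, 1302, 152]) cube([1944, 29, 145]);
translate([0, 53, 152]) cube([29, 1225, 145]);
translate([2021, 53, 152]) cube([29, 1225, 145]);
translate([109, 0, 297]) cube([62, 1331, 18]);
translate([227, 0, 297]) cube([62, 1331, 18]);
translate([345, 0, 297]) cube([62, 1331, 18]);
translate([463, 0, 297]) cube([62, 1331, 18]);
translate([581, 0, 297]) cube([62, 1331, 18]);
translate([699, 0, 297]) cube([62, 1331, 18]);
translate([817, 0, 297]) cube([62, 1331, 18]);
translate([935, 0, 297]) cube([62, 1331, 18]);
translate([1053, 0, 297]) cube([62, 1331, 18]);
translate([1171, 0, 297]) cube([62, 1331, 18]);
translate([1289, 0, 297]) cube([62, 1331, 18]);
translate([1407, 0, 297]) cube([62, 1331, 18]);
translate([1525, 0, 297]) cube([62, 1331, 18]);
translate([1643, 0, 297]) cube([62, 1331, 18]);
translate([1761, 0, 297]) cube([62, 1331, 18]);
translate([1879, 0, 297]) cube([62, 1331, 18]);


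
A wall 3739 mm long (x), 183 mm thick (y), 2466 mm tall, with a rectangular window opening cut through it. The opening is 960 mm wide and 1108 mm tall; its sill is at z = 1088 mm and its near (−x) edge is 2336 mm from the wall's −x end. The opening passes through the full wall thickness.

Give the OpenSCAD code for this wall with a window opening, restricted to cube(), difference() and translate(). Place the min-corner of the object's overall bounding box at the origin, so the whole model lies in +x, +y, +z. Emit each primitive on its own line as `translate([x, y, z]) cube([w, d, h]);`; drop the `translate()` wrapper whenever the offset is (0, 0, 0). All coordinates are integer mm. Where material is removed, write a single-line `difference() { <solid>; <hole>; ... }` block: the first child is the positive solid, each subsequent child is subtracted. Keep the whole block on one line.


difference() { cube([3739, 183, 2466]); translate([2336, 0, 1088]) cube([960, 183, 1108]); }


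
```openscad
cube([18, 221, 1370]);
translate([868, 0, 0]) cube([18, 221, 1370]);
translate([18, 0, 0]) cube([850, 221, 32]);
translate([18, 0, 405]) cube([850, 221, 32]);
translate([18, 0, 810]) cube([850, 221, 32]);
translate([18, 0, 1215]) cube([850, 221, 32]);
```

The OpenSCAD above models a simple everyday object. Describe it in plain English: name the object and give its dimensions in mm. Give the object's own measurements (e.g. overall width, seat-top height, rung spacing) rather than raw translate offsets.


An open bookshelf. Two side panels, each 18 mm thick, 221 mm deep and 1370 mm tall, stand 886 mm apart (outside-to-outside). Between them sit 4 shelves, each 32 mm thick and 221 mm deep, spanning the full gap between the sides. The bottom shelf rests on the floor (its underside at z = 0) and the clear gap between one shelf's top and the next shelf's underside is 373 mm.


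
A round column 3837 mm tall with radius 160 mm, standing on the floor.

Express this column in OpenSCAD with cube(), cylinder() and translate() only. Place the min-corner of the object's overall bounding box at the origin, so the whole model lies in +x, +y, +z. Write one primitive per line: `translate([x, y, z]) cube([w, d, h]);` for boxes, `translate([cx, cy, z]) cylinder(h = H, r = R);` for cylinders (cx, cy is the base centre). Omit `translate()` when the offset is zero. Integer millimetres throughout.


translate([160, 160, 0]) cylinder(h = 3837, r = 160);


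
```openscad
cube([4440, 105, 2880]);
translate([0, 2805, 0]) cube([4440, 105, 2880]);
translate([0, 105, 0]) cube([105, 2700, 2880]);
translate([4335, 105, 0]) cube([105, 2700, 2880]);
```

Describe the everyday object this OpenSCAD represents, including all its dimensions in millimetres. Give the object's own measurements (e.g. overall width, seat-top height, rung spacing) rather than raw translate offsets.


The wall frame of a small rectangular building: four walls, each 2880 mm tall and 105 mm thick, enclosing a footprint 4440 mm (x) by 2910 mm (y) outside-to-outside, with no floor or roof. The front and back walls (the −y and +y sides) span the full width; the two side walls fit between them.


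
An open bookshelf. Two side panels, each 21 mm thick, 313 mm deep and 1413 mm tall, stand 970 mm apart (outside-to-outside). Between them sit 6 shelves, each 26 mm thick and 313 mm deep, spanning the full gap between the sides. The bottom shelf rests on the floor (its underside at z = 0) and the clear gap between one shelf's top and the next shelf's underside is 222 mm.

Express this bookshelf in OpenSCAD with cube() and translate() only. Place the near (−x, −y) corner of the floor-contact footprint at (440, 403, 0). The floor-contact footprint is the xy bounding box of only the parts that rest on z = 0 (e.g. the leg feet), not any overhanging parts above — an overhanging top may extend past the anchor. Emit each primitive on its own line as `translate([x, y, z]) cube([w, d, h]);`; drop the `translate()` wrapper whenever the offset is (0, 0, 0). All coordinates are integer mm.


translate([440, 403, 0]) cube([21, 313, 1413]);
translate([1389, 403, 0]) cube([21, 313, 1413]);
translate([461, 403, 0]) cube([928, 313, 26]);
translate([461, 403, 248]) cube([928, 313, 26]);
translate([461, 403, 496]) cube([928, 313, 26]);
translate([461, 403, 744]) cube([928, 313, 26]);
translate([461, 403, 992]) cube([928, 313, 26]);
translate([461, 403, 1240]) cube([928, 313, 26]);


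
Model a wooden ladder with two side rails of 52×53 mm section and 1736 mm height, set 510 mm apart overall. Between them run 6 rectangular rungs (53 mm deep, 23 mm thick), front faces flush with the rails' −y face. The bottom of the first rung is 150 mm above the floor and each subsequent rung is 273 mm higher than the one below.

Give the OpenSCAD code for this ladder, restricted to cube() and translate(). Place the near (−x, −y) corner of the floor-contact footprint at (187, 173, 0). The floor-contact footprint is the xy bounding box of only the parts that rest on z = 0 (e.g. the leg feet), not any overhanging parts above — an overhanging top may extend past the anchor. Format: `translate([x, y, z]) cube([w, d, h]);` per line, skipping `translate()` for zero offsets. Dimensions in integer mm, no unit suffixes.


// rung span = 510 - 2*52 = 406
// rung[k] z = 150 + k*273
translate([187, 173, 0]) cube([52, 53, 1736]);
translate([645, 173, 0]) cube([52, 53, 1736]);
translate([239, 173, 150]) cube([406, 53, 23]);
translate([239, 173, 423]) cube([406, 53, 23]);
translate([239, 173, 696]) cube([406, 53, 23]);
translate([239, 173, 969]) cube([406, 53, 23]);
translate([239, 173, 1242]) cube([406, 53, 23]);
translate([239, 173, 1515]) cube([406, 53, 23]);
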